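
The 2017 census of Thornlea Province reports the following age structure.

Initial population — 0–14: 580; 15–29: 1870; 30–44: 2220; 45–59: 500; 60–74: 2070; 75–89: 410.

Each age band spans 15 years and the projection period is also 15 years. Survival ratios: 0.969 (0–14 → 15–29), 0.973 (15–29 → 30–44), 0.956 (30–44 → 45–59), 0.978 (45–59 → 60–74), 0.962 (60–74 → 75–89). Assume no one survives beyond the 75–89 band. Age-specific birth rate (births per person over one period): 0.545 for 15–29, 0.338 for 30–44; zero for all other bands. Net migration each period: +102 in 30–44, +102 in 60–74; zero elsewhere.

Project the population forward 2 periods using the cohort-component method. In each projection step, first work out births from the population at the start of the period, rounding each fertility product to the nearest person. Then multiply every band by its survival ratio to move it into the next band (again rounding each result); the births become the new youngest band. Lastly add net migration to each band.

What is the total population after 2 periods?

Numbering the bands 1..6 from youngest to oldest:
[period 1]
Births: 1870 * 0.545 = 1019  |  2220 * 0.338 = 750 → 1769
Band 2: 580 * 0.969 = 562
Band 3: 1870 * 0.973 = 1820
Band 4: 2220 * 0.956 = 2122
Band 5: 500 * 0.978 = 489
Band 6: 2070 * 0.962 = 1991
Net migration: Band 3 + 102 → 1922; Band 5 + 102 → 591
Population now: 0–14=1769, 15–29=562, 30–44=1922, 45–59=2122, 60–74=591, 75–89=1991
[period 2]
Births: 562 * 0.545 = 306  |  1922 * 0.338 = 650 → 956
Band 2: 1769 * 0.969 = 1714
Band 3: 562 * 0.973 = 547
Band 4: 1922 * 0.956 = 1837
Band 5: 2122 * 0.978 = 2075
Band 6: 591 * 0.962 = 569
Net migration: Band 3 + 102 → 649; Band 5 + 102 → 2177
Population now: 0–14=956, 15–29=1714, 30–44=649, 45–59=1837, 60–74=2177, 75–89=569
Total after period 2: 956 + 1714 + 649 + 1837 + 2177 + 569 = 7902

7902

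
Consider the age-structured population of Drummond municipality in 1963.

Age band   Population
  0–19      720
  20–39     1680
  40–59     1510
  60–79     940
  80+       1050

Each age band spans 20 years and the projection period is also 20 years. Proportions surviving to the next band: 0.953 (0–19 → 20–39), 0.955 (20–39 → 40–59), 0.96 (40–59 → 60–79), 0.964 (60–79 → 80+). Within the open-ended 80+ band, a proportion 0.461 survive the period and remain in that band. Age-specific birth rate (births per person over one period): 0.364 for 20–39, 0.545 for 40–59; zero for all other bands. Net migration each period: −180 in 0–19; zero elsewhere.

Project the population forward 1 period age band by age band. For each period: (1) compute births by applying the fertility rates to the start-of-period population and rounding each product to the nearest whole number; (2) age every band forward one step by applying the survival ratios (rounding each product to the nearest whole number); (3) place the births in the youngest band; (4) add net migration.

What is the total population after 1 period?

Let band 1 be 0–19 through band 5 = 80+.
[period 1]
Births: 1680 × 0.364 = 612, 1510 × 0.545 = 823 — total 1435
Band 2: 720 × 0.953 = 686
Band 3: 1680 × 0.955 = 1604
Band 4: 1510 × 0.96 = 1450
Band 5: 940 × 0.964 + 1050 × 0.461 = 906 + 484 = 1390
Net migration: Band 1 − 180 → 1255
Population now: 0–19=1255, 20–39=686, 40–59=1604, 60–79=1450, 80+=1390
Total after period 1: 1255 + 686 + 1604 + 1450 + 1390 = 6385

6385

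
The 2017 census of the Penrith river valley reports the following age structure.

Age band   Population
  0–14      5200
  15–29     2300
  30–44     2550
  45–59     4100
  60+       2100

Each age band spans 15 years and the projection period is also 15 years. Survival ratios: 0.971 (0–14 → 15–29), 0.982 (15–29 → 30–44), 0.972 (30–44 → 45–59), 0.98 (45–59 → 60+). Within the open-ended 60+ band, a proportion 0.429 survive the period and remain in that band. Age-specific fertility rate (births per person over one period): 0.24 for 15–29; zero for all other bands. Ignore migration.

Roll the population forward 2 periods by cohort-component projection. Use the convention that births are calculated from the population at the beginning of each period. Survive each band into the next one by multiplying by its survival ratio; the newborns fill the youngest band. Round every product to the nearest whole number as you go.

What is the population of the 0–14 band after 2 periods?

1212

Let band 1 be 0–14 through band 5 = 60+.
Period 1:
Births: 2300 × 0.24 = 552
Band 2: 5200 × 0.971 = 5049
Band 3: 2300 × 0.982 = 2259
Band 4: 2550 × 0.972 = 2479
Band 5: 4100 × 0.98 + 2100 × 0.429 = 4018 + 901 = 4919
Population now: 0–14=552, 15–29=5049, 30–44=2259, 45–59=2479, 60+=4919
Period 2:
Births: 5049 × 0.24 = 1212
Band 2: 552 × 0.971 = 536
Band 3: 5049 × 0.982 = 4958
Band 4: 2259 × 0.972 = 2196
Band 5: 2479 × 0.98 + 4919 × 0.429 = 2429 + 2110 = 4539
Population now: 0–14=1212, 15–29=536, 30–44=4958, 45–59=2196, 60+=4539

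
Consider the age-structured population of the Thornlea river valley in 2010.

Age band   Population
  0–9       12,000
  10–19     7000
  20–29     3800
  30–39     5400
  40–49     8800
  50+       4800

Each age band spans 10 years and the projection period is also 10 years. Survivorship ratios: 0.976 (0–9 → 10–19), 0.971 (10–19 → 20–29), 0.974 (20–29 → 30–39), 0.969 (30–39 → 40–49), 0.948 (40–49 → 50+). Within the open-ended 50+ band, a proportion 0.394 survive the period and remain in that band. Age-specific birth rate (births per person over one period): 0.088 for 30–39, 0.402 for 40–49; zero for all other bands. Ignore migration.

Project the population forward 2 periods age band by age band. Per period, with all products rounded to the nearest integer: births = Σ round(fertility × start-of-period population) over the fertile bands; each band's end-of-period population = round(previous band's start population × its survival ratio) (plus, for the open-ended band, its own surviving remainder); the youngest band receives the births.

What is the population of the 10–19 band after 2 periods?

(Groups numbered youngest = 1 to oldest = 6.)
[period 1]
Births: 5400 × 0.088 = 475 ; 8800 × 0.402 = 3538 ⇒ total 4013
Group 2: 12000 × 0.976 = 11712
Group 3: 7000 × 0.971 = 6797
Group 4: 3800 × 0.974 = 3701
Group 5: 5400 × 0.969 = 5233
Group 6: 8800 × 0.948 + 4800 × 0.394 = 8342 + 1891 = 10233
End of period: [4013, 11712, 6797, 3701, 5233, 10233]
[period 2]
Births: 3701 × 0.088 = 326 ; 5233 × 0.402 = 2104 ⇒ total 2430
Group 2: 4013 × 0.976 = 3917
Group 3: 11712 × 0.971 = 11372
Group 4: 6797 × 0.974 = 6620
Group 5: 3701 × 0.969 = 3586
Group 6: 5233 × 0.948 + 10233 × 0.394 = 4961 + 4032 = 8993
End of period: [2430, 3917, 11372, 6620, 3586, 8993]

3917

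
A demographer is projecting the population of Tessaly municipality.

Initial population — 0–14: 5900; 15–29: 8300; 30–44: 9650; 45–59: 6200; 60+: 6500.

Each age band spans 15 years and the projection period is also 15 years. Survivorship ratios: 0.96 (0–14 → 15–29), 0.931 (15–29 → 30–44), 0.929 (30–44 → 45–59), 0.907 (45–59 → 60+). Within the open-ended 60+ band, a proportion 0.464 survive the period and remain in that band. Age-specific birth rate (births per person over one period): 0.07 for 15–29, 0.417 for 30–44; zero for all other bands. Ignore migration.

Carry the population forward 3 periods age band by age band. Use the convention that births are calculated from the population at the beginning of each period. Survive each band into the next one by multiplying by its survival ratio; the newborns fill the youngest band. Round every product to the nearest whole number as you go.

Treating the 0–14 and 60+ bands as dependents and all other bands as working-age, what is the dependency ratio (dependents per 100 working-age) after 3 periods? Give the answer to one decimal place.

Numbering the groups 1..5 from youngest to oldest:
[period 1]
Births: 8300 × 0.07 = 581 ; 9650 × 0.417 = 4024 → total 4605
Group 2: 5900 × 0.96 = 5664
Group 3: 8300 × 0.931 = 7727
Group 4: 9650 × 0.929 = 8965
Group 5: 6200 × 0.907 + 6500 × 0.464 = 5623 + 3016 = 8639
Population now: 0–14=4605, 15–29=5664, 30–44=7727, 45–59=8965, 60+=8639
[period 2]
Births: 5664 × 0.07 = 396 ; 7727 × 0.417 = 3222 → total 3618
Group 2: 4605 × 0.96 = 4421
Group 3: 5664 × 0.931 = 5273
Group 4: 7727 × 0.929 = 7178
Group 5: 8965 × 0.907 + 8639 × 0.464 = 8131 + 4008 = 12139
Population now: 0–14=3618, 15–29=4421, 30–44=5273, 45–59=7178, 60+=12139
[period 3]
Births: 4421 × 0.07 = 309 ; 5273 × 0.417 = 2199 → total 2508
Group 2: 3618 × 0.96 = 3473
Group 3: 4421 × 0.931 = 4116
Group 4: 5273 × 0.929 = 4899
Group 5: 7178 × 0.907 + 12139 × 0.464 = 6510 + 5632 = 12142
Population now: 0–14=2508, 15–29=3473, 30–44=4116, 45–59=4899, 60+=12142
Dependents (band 0–14 + band 60+) = 2508 + 12142 = 14650; working-age = 12488; ratio = 14650/12488 × 100 = 117.3

117.3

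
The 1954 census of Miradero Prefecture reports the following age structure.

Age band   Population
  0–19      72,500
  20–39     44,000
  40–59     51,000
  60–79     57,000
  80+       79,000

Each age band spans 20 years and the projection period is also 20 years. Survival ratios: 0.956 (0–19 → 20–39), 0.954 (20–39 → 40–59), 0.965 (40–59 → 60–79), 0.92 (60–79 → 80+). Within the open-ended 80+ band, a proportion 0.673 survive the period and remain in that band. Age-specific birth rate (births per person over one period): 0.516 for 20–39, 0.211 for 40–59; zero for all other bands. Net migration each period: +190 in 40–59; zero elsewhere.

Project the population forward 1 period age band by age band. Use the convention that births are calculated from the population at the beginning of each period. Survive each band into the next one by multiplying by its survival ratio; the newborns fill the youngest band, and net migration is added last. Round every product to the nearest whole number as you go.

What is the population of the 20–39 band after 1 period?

— Period 1 —
Births: 44000 × 0.516 = 22704, 51000 × 0.211 = 10761 → 33465
20–39: 72500 × 0.956 = 69310
40–59: 44000 × 0.954 = 41976
60–79: 51000 × 0.965 = 49215
80+: 57000 × 0.92 + 79000 × 0.673 = 52440 + 53167 = 105607
Net migration: 40–59 + 190 → 42166
→ [33465, 69310, 42166, 49215, 105607]

69310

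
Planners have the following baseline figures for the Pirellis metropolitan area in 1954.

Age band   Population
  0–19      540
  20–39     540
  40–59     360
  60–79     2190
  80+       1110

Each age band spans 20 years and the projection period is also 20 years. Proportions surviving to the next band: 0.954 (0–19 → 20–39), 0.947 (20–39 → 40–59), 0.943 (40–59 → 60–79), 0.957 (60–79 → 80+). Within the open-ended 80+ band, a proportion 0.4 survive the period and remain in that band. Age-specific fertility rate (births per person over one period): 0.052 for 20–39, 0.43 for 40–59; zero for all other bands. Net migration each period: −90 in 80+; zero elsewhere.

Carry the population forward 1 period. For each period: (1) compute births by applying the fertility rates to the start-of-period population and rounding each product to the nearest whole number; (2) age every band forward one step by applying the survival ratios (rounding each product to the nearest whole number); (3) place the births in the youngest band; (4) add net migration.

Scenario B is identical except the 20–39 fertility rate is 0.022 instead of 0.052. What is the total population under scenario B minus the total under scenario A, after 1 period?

After projecting period 1:
Births: 540 * 0.052 = 28  |  360 * 0.43 = 155 — total 183
20–39: 540 * 0.954 = 515
40–59: 540 * 0.947 = 511
60–79: 360 * 0.943 = 339
80+: 2190 * 0.957 + 1110 * 0.4 = 2096 + 444 = 2540
Net migration: 80+ − 90 → 2450
→ [183, 515, 511, 339, 2450]
Scenario A total after 1 period: 3998
Scenario B projection —
After projecting period 1:
Births: 540 * 0.022 = 12  |  360 * 0.43 = 155 — total 167
20–39: 540 * 0.954 = 515
40–59: 540 * 0.947 = 511
60–79: 360 * 0.943 = 339
80+: 2190 * 0.957 + 1110 * 0.4 = 2096 + 444 = 2540
Net migration: 80+ − 90 → 2450
→ [167, 515, 511, 339, 2450]
Scenario B total after 1 period: 3982
Difference B − A = 3982 − 3998 = -16

-16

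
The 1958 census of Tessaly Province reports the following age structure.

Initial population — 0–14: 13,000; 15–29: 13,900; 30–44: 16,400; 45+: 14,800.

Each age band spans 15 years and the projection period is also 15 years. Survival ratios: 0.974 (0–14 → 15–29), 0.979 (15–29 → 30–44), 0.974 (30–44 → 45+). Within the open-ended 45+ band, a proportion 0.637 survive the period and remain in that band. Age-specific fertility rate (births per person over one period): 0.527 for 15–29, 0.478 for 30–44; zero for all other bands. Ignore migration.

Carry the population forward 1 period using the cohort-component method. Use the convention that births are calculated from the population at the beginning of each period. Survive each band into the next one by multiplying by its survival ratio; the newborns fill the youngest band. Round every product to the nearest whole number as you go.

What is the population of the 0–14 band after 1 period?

Numbering the bands 1..4 from youngest to oldest:
After projecting period 1:
Births: 13900 × 0.527 = 7325, 16400 × 0.478 = 7839 — total 15164
Band 2: 13000 × 0.974 = 12662
Band 3: 13900 × 0.979 = 13608
Band 4: 16400 × 0.974 + 14800 × 0.637 = 15974 + 9428 = 25402
→ [15164, 12662, 13608, 25402]

15164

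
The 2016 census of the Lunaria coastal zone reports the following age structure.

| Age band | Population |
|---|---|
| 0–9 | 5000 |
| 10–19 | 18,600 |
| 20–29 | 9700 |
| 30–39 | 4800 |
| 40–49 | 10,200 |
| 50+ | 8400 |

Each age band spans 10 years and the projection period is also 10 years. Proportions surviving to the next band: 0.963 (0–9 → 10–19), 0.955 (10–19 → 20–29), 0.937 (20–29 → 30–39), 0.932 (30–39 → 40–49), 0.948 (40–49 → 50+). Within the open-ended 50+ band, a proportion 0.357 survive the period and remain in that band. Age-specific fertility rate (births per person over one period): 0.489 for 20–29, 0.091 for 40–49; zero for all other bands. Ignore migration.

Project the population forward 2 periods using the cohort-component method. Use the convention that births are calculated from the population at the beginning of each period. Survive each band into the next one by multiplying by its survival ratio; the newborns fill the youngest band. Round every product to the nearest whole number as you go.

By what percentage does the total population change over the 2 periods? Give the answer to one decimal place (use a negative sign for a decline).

-6.5

Period 1:
Births: 9700 × 0.489 = 4743  |  10200 × 0.091 = 928 — total 5671
10–19: 5000 × 0.963 = 4815
20–29: 18600 × 0.955 = 17763
30–39: 9700 × 0.937 = 9089
40–49: 4800 × 0.932 = 4474
50+: 10200 × 0.948 + 8400 × 0.357 = 9670 + 2999 = 12669
Population now: 0–9=5671, 10–19=4815, 20–29=17763, 30–39=9089, 40–49=4474, 50+=12669
Period 2:
Births: 17763 × 0.489 = 8686  |  4474 × 0.091 = 407 — total 9093
10–19: 5671 × 0.963 = 5461
20–29: 4815 × 0.955 = 4598
30–39: 17763 × 0.937 = 16644
40–49: 9089 × 0.932 = 8471
50+: 4474 × 0.948 + 12669 × 0.357 = 4241 + 4523 = 8764
Population now: 0–9=9093, 10–19=5461, 20–29=4598, 30–39=16644, 40–49=8471, 50+=8764
Total: 56700 → 53031; change = -3669; percentage change = -6.5%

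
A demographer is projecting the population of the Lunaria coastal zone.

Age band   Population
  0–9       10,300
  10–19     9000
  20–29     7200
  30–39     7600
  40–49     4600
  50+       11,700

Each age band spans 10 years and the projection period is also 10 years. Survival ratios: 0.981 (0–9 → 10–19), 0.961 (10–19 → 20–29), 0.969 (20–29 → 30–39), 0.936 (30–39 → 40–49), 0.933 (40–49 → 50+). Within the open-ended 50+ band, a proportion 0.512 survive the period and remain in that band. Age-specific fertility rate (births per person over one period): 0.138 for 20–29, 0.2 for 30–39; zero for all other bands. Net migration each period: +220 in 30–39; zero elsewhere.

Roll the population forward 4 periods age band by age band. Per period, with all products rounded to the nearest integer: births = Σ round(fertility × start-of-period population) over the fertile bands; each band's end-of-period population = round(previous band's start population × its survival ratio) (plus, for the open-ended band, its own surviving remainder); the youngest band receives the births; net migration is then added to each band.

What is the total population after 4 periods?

33117

After projecting period 1:
Births: 7200 * 0.138 = 994, 7600 * 0.2 = 1520 → total 2514
10–19: 10300 * 0.981 = 10104
20–29: 9000 * 0.961 = 8649
30–39: 7200 * 0.969 = 6977
40–49: 7600 * 0.936 = 7114
50+: 4600 * 0.933 + 11700 * 0.512 = 4292 + 5990 = 10282
Net migration: 30–39 + 220 → 7197
→ [2514, 10104, 8649, 7197, 7114, 10282]
After projecting period 2:
Births: 8649 * 0.138 = 1194, 7197 * 0.2 = 1439 → total 2633
10–19: 2514 * 0.981 = 2466
20–29: 10104 * 0.961 = 9710
30–39: 8649 * 0.969 = 8381
40–49: 7197 * 0.936 = 6736
50+: 7114 * 0.933 + 10282 * 0.512 = 6637 + 5264 = 11901
Net migration: 30–39 + 220 → 8601
→ [2633, 2466, 9710, 8601, 6736, 11901]
After projecting period 3:
Births: 9710 * 0.138 = 1340, 8601 * 0.2 = 1720 → total 3060
10–19: 2633 * 0.981 = 2583
20–29: 2466 * 0.961 = 2370
30–39: 9710 * 0.969 = 9409
40–49: 8601 * 0.936 = 8051
50+: 6736 * 0.933 + 11901 * 0.512 = 6285 + 6093 = 12378
Net migration: 30–39 + 220 → 9629
→ [3060, 2583, 2370, 9629, 8051, 12378]
After projecting period 4:
Births: 2370 * 0.138 = 327, 9629 * 0.2 = 1926 → total 2253
10–19: 3060 * 0.981 = 3002
20–29: 2583 * 0.961 = 2482
30–39: 2370 * 0.969 = 2297
40–49: 9629 * 0.936 = 9013
50+: 8051 * 0.933 + 12378 * 0.512 = 7512 + 6338 = 13850
Net migration: 30–39 + 220 → 2517
→ [2253, 3002, 2482, 2517, 9013, 13850]
Total after period 4: 2253 + 3002 + 2482 + 2517 + 9013 + 13850 = 33117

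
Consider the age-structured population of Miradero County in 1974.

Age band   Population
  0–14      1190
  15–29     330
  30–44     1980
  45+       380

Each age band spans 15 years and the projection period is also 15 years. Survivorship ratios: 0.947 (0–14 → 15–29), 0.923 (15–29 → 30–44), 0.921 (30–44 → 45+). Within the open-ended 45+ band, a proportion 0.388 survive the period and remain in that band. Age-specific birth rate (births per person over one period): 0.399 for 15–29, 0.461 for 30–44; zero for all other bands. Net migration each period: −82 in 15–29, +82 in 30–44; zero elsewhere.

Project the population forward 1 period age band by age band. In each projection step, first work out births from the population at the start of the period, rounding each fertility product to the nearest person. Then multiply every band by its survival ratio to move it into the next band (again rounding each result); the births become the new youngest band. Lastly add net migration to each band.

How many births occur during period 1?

[period 1]
Births: 330 × 0.399 = 132 ; 1980 × 0.461 = 913 — total 1045
15–29: 1190 × 0.947 = 1127
30–44: 330 × 0.923 = 305
45+: 1980 × 0.921 + 380 × 0.388 = 1824 + 147 = 1971
Net migration: 15–29 − 82 → 1045; 30–44 + 82 → 387
Giving 1045 / 1045 / 387 / 1971.

1045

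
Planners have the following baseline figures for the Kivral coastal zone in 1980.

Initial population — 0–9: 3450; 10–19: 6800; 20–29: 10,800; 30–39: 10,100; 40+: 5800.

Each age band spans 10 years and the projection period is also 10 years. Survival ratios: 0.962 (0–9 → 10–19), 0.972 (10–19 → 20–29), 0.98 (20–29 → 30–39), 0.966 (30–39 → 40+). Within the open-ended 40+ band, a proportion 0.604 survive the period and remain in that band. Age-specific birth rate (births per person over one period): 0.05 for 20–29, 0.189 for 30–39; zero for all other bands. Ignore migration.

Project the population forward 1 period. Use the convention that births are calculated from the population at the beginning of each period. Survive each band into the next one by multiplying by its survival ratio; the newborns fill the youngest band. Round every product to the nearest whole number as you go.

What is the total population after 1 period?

(Groups numbered youngest = 1 to oldest = 5.)
Period 1:
Births: 10800 × 0.05 = 540, 10100 × 0.189 = 1909 — total 2449
Group 2: 3450 × 0.962 = 3319
Group 3: 6800 × 0.972 = 6610
Group 4: 10800 × 0.98 = 10584
Group 5: 10100 × 0.966 + 5800 × 0.604 = 9757 + 3503 = 13260
Giving 2449 / 3319 / 6610 / 10584 / 13260.
Total after period 1: 2449 + 3319 + 6610 + 10584 + 13260 = 36222

36222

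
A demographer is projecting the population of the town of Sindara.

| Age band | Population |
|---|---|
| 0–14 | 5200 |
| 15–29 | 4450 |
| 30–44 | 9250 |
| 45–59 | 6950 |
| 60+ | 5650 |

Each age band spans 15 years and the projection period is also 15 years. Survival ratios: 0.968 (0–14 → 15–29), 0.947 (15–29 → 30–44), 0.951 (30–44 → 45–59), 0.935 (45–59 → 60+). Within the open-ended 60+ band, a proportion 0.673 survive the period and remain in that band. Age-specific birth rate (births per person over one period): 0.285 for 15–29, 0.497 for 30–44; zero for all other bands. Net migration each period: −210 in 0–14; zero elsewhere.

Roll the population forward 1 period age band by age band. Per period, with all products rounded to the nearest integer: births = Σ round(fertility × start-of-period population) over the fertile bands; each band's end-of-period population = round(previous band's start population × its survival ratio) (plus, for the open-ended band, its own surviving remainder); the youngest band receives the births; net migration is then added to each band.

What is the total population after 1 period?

34000

(Bands numbered youngest = 1 to oldest = 5.)
[period 1]
Births: 4450 × 0.285 = 1268  |  9250 × 0.497 = 4597 → total 5865
Band 2: 5200 × 0.968 = 5034
Band 3: 4450 × 0.947 = 4214
Band 4: 9250 × 0.951 = 8797
Band 5: 6950 × 0.935 + 5650 × 0.673 = 6498 + 3802 = 10300
Net migration: Band 1 − 210 → 5655
End of period: [5655, 5034, 4214, 8797, 10300]
Total after period 1: 5655 + 5034 + 4214 + 8797 + 10300 = 34000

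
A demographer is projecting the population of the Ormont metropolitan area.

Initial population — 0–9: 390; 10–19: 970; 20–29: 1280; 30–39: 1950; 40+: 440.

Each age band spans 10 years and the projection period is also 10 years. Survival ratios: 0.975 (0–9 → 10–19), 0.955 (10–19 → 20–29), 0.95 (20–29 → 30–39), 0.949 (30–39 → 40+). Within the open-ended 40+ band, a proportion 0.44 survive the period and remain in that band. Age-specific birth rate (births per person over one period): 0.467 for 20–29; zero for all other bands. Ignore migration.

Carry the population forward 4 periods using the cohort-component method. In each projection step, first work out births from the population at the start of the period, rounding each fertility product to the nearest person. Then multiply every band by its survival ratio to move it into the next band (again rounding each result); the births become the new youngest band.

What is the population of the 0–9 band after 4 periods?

260

(Bands numbered youngest = 1 to oldest = 5.)
— Period 1 —
Births: 1280 × 0.467 = 598
Band 2: 390 × 0.975 = 380
Band 3: 970 × 0.955 = 926
Band 4: 1280 × 0.95 = 1216
Band 5: 1950 × 0.949 + 440 × 0.44 = 1851 + 194 = 2045
→ [598, 380, 926, 1216, 2045]
— Period 2 —
Births: 926 × 0.467 = 432
Band 2: 598 × 0.975 = 583
Band 3: 380 × 0.955 = 363
Band 4: 926 × 0.95 = 880
Band 5: 1216 × 0.949 + 2045 × 0.44 = 1154 + 900 = 2054
→ [432, 583, 363, 880, 2054]
— Period 3 —
Births: 363 × 0.467 = 170
Band 2: 432 × 0.975 = 421
Band 3: 583 × 0.955 = 557
Band 4: 363 × 0.95 = 345
Band 5: 880 × 0.949 + 2054 × 0.44 = 835 + 904 = 1739
→ [170, 421, 557, 345, 1739]
— Period 4 —
Births: 557 × 0.467 = 260
Band 2: 170 × 0.975 = 166
Band 3: 421 × 0.955 = 402
Band 4: 557 × 0.95 = 529
Band 5: 345 × 0.949 + 1739 × 0.44 = 327 + 765 = 1092
→ [260, 166, 402, 529, 1092]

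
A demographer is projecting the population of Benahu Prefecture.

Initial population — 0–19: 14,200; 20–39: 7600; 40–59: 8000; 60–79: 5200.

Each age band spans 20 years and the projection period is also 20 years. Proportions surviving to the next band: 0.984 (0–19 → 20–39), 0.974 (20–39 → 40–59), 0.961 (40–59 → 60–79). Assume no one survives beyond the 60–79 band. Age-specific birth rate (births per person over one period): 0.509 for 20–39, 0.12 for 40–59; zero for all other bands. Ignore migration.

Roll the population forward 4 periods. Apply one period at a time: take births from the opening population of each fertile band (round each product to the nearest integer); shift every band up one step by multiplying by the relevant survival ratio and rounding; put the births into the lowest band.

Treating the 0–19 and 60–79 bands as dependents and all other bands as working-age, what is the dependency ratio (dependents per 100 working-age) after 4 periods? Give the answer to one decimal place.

77.3

Period 1.
Births: 7600 * 0.509 = 3868, 8000 * 0.12 = 960 — total 4828
20–39: 14200 * 0.984 = 13973
40–59: 7600 * 0.974 = 7402
60–79: 8000 * 0.961 = 7688
→ [4828, 13973, 7402, 7688]
Period 2.
Births: 13973 * 0.509 = 7112, 7402 * 0.12 = 888 — total 8000
20–39: 4828 * 0.984 = 4751
40–59: 13973 * 0.974 = 13610
60–79: 7402 * 0.961 = 7113
→ [8000, 4751, 13610, 7113]
Period 3.
Births: 4751 * 0.509 = 2418, 13610 * 0.12 = 1633 — total 4051
20–39: 8000 * 0.984 = 7872
40–59: 4751 * 0.974 = 4627
60–79: 13610 * 0.961 = 13079
→ [4051, 7872, 4627, 13079]
Period 4.
Births: 7872 * 0.509 = 4007, 4627 * 0.12 = 555 — total 4562
20–39: 4051 * 0.984 = 3986
40–59: 7872 * 0.974 = 7667
60–79: 4627 * 0.961 = 4447
→ [4562, 3986, 7667, 4447]
Dependents (band 0–19 + band 60–79) = 4562 + 4447 = 9009; working-age = 11653; ratio = 9009/11653 × 100 = 77.3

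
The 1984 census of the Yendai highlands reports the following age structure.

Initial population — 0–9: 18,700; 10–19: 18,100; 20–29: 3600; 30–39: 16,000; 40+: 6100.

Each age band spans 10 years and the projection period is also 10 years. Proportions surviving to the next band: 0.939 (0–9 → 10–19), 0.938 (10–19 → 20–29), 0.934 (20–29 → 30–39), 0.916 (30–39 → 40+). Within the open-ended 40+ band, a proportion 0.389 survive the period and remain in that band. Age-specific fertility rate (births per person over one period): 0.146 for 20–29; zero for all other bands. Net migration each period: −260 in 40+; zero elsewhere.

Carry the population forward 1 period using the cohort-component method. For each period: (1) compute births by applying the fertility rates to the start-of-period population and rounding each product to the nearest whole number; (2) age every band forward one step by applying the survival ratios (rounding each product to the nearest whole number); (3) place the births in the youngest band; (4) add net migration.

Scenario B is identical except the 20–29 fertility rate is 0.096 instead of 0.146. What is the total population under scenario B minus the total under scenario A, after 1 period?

-180

(Bands numbered youngest = 1 to oldest = 5.)
— Period 1 —
Births: 3600 * 0.146 = 526
Band 2: 18700 * 0.939 = 17559
Band 3: 18100 * 0.938 = 16978
Band 4: 3600 * 0.934 = 3362
Band 5: 16000 * 0.916 + 6100 * 0.389 = 14656 + 2373 = 17029
Net migration: Band 5 − 260 → 16769
Population now: 0–9=526, 10–19=17559, 20–29=16978, 30–39=3362, 40+=16769
Scenario A total after 1 period: 55194
Scenario B projection —
— Period 1 —
Births: 3600 * 0.096 = 346
Band 2: 18700 * 0.939 = 17559
Band 3: 18100 * 0.938 = 16978
Band 4: 3600 * 0.934 = 3362
Band 5: 16000 * 0.916 + 6100 * 0.389 = 14656 + 2373 = 17029
Net migration: Band 5 − 260 → 16769
Population now: 0–9=346, 10–19=17559, 20–29=16978, 30–39=3362, 40+=16769
Scenario B total after 1 period: 55014
Difference B − A = 55014 − 55194 = -180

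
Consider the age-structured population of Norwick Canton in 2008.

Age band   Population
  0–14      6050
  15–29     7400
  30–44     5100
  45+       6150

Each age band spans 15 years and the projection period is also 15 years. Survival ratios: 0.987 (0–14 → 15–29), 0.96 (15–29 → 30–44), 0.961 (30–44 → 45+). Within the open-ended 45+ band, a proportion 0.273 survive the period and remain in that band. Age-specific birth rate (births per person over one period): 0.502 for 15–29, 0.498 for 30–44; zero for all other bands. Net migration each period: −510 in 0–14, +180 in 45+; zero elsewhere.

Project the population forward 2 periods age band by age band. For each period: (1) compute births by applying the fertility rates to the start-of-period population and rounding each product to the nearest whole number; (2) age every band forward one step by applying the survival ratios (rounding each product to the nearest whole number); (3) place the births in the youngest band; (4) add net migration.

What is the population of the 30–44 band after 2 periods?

5732

[period 1]
Births: 7400 × 0.502 = 3715  |  5100 × 0.498 = 2540 → 6255
15–29: 6050 × 0.987 = 5971
30–44: 7400 × 0.96 = 7104
45+: 5100 × 0.961 + 6150 × 0.273 = 4901 + 1679 = 6580
Net migration: 0–14 − 510 → 5745; 45+ + 180 → 6760
Giving 5745 / 5971 / 7104 / 6760.
[period 2]
Births: 5971 × 0.502 = 2997  |  7104 × 0.498 = 3538 → 6535
15–29: 5745 × 0.987 = 5670
30–44: 5971 × 0.96 = 5732
45+: 7104 × 0.961 + 6760 × 0.273 = 6827 + 1845 = 8672
Net migration: 0–14 − 510 → 6025; 45+ + 180 → 8852
Giving 6025 / 5670 / 5732 / 8852.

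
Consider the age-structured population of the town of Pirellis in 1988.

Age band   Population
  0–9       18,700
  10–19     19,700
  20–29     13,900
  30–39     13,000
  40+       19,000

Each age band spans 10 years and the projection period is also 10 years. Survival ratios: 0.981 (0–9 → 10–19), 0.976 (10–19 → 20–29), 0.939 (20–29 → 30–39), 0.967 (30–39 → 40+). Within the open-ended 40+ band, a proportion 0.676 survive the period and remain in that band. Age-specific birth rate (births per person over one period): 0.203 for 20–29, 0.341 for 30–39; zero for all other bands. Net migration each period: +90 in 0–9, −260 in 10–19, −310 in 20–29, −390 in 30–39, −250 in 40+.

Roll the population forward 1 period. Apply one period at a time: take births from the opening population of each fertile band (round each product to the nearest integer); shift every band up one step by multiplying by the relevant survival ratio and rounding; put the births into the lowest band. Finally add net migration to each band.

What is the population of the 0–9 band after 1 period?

— Period 1 —
Births: 13900 × 0.203 = 2822  |  13000 × 0.341 = 4433 ⇒ total 7255
10–19: 18700 × 0.981 = 18345
20–29: 19700 × 0.976 = 19227
30–39: 13900 × 0.939 = 13052
40+: 13000 × 0.967 + 19000 × 0.676 = 12571 + 12844 = 25415
Net migration: 0–9 + 90 → 7345; 10–19 − 260 → 18085; 20–29 − 310 → 18917; 30–39 − 390 → 12662; 40+ − 250 → 25165
Giving 7345 / 18085 / 18917 / 12662 / 25165.

7345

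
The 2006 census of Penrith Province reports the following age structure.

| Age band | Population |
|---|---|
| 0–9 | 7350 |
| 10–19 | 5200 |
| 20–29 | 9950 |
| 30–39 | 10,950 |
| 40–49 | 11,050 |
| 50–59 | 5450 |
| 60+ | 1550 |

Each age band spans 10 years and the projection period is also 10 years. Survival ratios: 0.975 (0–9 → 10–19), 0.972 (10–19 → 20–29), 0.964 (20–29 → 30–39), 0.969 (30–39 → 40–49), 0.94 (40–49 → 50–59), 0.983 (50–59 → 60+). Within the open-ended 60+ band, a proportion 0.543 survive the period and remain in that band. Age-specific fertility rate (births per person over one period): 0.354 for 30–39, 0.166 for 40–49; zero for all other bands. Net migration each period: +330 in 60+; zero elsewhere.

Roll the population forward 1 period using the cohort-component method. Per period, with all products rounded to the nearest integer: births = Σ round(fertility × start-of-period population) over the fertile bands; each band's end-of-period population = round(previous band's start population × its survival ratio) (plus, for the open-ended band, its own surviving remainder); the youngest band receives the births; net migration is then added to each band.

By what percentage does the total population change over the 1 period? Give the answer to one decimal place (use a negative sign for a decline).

Let group 1 be 0–9 through group 7 = 60+.
Period 1:
Births: 10950 * 0.354 = 3876, 11050 * 0.166 = 1834 → 5710
Group 2: 7350 * 0.975 = 7166
Group 3: 5200 * 0.972 = 5054
Group 4: 9950 * 0.964 = 9592
Group 5: 10950 * 0.969 = 10611
Group 6: 11050 * 0.94 = 10387
Group 7: 5450 * 0.983 + 1550 * 0.543 = 5357 + 842 = 6199
Net migration: Group 7 + 330 → 6529
Population now: 0–9=5710, 10–19=7166, 20–29=5054, 30–39=9592, 40–49=10611, 50–59=10387, 60+=6529
Total: 51500 → 55049; change = 3549; percentage change = 6.9%

6.9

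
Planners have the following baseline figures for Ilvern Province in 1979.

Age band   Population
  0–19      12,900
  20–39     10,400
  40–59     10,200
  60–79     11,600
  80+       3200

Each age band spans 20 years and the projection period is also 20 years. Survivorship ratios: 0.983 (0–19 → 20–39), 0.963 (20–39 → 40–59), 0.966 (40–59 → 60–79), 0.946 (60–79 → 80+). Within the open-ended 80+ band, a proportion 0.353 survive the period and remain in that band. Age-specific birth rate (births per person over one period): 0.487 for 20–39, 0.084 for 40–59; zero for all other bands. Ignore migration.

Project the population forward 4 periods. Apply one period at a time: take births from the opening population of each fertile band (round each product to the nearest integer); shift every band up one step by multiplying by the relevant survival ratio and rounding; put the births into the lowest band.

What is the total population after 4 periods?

Period 1:
Births: 10400 × 0.487 = 5065, 10200 × 0.084 = 857 — total 5922
20–39: 12900 × 0.983 = 12681
40–59: 10400 × 0.963 = 10015
60–79: 10200 × 0.966 = 9853
80+: 11600 × 0.946 + 3200 × 0.353 = 10974 + 1130 = 12104
End of period: [5922, 12681, 10015, 9853, 12104]
Period 2:
Births: 12681 × 0.487 = 6176, 10015 × 0.084 = 841 — total 7017
20–39: 5922 × 0.983 = 5821
40–59: 12681 × 0.963 = 12212
60–79: 10015 × 0.966 = 9674
80+: 9853 × 0.946 + 12104 × 0.353 = 9321 + 4273 = 13594
End of period: [7017, 5821, 12212, 9674, 13594]
Period 3:
Births: 5821 × 0.487 = 2835, 12212 × 0.084 = 1026 — total 3861
20–39: 7017 × 0.983 = 6898
40–59: 5821 × 0.963 = 5606
60–79: 12212 × 0.966 = 11797
80+: 9674 × 0.946 + 13594 × 0.353 = 9152 + 4799 = 13951
End of period: [3861, 6898, 5606, 11797, 13951]
Period 4:
Births: 6898 × 0.487 = 3359, 5606 × 0.084 = 471 — total 3830
20–39: 3861 × 0.983 = 3795
40–59: 6898 × 0.963 = 6643
60–79: 5606 × 0.966 = 5415
80+: 11797 × 0.946 + 13951 × 0.353 = 11160 + 4925 = 16085
End of period: [3830, 3795, 6643, 5415, 16085]
Total after period 4: 3830 + 3795 + 6643 + 5415 + 16085 = 35768

35768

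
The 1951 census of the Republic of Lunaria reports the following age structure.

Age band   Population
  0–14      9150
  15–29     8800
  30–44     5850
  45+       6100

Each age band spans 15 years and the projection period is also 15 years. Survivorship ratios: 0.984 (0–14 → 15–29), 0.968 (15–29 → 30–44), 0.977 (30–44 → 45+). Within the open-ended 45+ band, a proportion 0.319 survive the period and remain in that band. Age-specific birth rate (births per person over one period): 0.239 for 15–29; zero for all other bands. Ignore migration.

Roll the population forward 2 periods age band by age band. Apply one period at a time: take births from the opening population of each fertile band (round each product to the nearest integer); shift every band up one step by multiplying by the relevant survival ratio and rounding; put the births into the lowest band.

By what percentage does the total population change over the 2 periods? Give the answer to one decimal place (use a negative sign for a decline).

-20.7

— Period 1 —
Births: 8800 * 0.239 = 2103
15–29: 9150 * 0.984 = 9004
30–44: 8800 * 0.968 = 8518
45+: 5850 * 0.977 + 6100 * 0.319 = 5715 + 1946 = 7661
End of period: [2103, 9004, 8518, 7661]
— Period 2 —
Births: 9004 * 0.239 = 2152
15–29: 2103 * 0.984 = 2069
30–44: 9004 * 0.968 = 8716
45+: 8518 * 0.977 + 7661 * 0.319 = 8322 + 2444 = 10766
End of period: [2152, 2069, 8716, 10766]
Total: 29900 → 23703; change = -6197; percentage change = -20.7%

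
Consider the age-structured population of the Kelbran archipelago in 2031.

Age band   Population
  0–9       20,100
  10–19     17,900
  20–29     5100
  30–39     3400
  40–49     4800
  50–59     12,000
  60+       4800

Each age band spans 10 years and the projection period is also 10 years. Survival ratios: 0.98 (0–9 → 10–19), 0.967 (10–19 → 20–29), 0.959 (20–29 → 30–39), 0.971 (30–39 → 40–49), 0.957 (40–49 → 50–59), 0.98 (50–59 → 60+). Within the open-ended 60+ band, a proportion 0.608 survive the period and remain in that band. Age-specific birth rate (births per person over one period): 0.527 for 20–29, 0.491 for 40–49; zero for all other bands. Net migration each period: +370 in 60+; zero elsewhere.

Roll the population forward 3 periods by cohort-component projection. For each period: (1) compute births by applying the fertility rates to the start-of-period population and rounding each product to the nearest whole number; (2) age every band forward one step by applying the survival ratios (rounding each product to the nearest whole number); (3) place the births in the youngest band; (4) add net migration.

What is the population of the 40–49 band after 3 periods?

16118

Numbering the bands 1..7 from youngest to oldest:
After projecting period 1:
Births: 5100 × 0.527 = 2688  |  4800 × 0.491 = 2357 — total 5045
Band 2: 20100 × 0.98 = 19698
Band 3: 17900 × 0.967 = 17309
Band 4: 5100 × 0.959 = 4891
Band 5: 3400 × 0.971 = 3301
Band 6: 4800 × 0.957 = 4594
Band 7: 12000 × 0.98 + 4800 × 0.608 = 11760 + 2918 = 14678
Net migration: Band 7 + 370 → 15048
Giving 5045 / 19698 / 17309 / 4891 / 3301 / 4594 / 15048.
After projecting period 2:
Births: 17309 × 0.527 = 9122  |  3301 × 0.491 = 1621 — total 10743
Band 2: 5045 × 0.98 = 4944
Band 3: 19698 × 0.967 = 19048
Band 4: 17309 × 0.959 = 16599
Band 5: 4891 × 0.971 = 4749
Band 6: 3301 × 0.957 = 3159
Band 7: 4594 × 0.98 + 15048 × 0.608 = 4502 + 9149 = 13651
Net migration: Band 7 + 370 → 14021
Giving 10743 / 4944 / 19048 / 16599 / 4749 / 3159 / 14021.
After projecting period 3:
Births: 19048 × 0.527 = 10038  |  4749 × 0.491 = 2332 — total 12370
Band 2: 10743 × 0.98 = 10528
Band 3: 4944 × 0.967 = 4781
Band 4: 19048 × 0.959 = 18267
Band 5: 16599 × 0.971 = 16118
Band 6: 4749 × 0.957 = 4545
Band 7: 3159 × 0.98 + 14021 × 0.608 = 3096 + 8525 = 11621
Net migration: Band 7 + 370 → 11991
Giving 12370 / 10528 / 4781 / 18267 / 16118 / 4545 / 11991.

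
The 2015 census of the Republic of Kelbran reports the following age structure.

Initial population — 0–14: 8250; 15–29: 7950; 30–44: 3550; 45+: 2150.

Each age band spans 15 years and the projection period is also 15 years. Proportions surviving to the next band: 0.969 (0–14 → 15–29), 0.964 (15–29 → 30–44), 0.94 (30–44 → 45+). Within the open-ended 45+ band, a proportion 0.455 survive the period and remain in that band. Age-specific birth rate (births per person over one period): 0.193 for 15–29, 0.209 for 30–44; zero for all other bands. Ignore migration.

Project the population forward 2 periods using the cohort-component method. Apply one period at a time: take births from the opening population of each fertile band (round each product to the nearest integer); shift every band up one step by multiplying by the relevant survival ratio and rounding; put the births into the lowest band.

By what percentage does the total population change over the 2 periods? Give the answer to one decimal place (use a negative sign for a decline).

Call the groups 1 to 4, youngest first.
Period 1.
Births: 7950 × 0.193 = 1534  |  3550 × 0.209 = 742 — total 2276
Group 2: 8250 × 0.969 = 7994
Group 3: 7950 × 0.964 = 7664
Group 4: 3550 × 0.94 + 2150 × 0.455 = 3337 + 978 = 4315
Giving 2276 / 7994 / 7664 / 4315.
Period 2.
Births: 7994 × 0.193 = 1543  |  7664 × 0.209 = 1602 — total 3145
Group 2: 2276 × 0.969 = 2205
Group 3: 7994 × 0.964 = 7706
Group 4: 7664 × 0.94 + 4315 × 0.455 = 7204 + 1963 = 9167
Giving 3145 / 2205 / 7706 / 9167.
Total: 21900 → 22223; change = 323; percentage change = 1.5%

1.5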